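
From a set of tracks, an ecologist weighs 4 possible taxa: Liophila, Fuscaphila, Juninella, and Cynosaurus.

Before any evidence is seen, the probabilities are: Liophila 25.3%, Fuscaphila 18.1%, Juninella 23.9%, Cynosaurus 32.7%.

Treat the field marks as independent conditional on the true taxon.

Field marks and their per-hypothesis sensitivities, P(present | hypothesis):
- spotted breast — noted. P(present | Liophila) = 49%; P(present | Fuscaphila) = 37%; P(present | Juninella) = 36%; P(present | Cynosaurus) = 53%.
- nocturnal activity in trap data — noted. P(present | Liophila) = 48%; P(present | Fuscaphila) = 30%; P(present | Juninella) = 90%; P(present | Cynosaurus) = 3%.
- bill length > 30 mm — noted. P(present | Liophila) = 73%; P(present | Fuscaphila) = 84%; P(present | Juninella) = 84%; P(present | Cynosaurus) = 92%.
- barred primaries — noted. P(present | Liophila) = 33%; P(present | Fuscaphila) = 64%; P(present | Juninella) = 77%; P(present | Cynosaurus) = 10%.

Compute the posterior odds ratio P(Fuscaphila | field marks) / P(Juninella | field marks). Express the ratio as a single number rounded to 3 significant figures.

Unnormalized posterior weight (prior times the field mark likelihoods) for each of the two hypotheses:
  Fuscaphila: 0.181 × 0.37 × 0.30 × 0.84 × 0.64 = 0.010801
  Juninella: 0.239 × 0.36 × 0.90 × 0.84 × 0.77 = 0.050086
Posterior odds = 0.010801 / 0.050086 ≈ 0.216.

0.216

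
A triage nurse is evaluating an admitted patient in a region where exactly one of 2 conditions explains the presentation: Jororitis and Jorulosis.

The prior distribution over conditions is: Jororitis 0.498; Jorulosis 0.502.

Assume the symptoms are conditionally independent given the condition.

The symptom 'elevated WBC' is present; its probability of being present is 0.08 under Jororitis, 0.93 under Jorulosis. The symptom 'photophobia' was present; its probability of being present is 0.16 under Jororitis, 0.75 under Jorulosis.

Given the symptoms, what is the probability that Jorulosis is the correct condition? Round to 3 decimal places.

By Bayes' rule with conditional independence, the unnormalized weight for each hypothesis is prior × ∏ likelihoods:
  Jororitis: 0.498 × 0.08 × 0.16 = 0.0063744
  Jorulosis: 0.502 × 0.93 × 0.75 = 0.35015
The unnormalized weights sum to 0.35652.
P(Jorulosis | evidence) = 0.35015 / 0.35652 ≈ 0.982.

0.982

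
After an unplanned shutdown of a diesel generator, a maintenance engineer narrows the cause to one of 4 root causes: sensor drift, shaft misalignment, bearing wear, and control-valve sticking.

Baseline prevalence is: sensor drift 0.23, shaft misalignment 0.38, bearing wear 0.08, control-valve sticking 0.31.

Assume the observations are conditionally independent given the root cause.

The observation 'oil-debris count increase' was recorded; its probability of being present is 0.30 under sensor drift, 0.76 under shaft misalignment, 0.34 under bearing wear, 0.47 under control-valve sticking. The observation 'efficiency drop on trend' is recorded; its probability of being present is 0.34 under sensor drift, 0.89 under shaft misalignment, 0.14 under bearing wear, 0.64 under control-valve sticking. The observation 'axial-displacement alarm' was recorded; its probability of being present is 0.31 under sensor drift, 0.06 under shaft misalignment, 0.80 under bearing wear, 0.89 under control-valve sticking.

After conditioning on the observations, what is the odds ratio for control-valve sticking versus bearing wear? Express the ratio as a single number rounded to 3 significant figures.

Posterior odds equal prior odds times the likelihood ratio; only the two competing hypotheses matter.
  control-valve sticking: 0.31 × 0.47 × 0.64 × 0.89 = 0.082991
  bearing wear: 0.08 × 0.34 × 0.14 × 0.80 = 0.0030464
Posterior odds = 0.082991 / 0.0030464 ≈ 27.2.

27.2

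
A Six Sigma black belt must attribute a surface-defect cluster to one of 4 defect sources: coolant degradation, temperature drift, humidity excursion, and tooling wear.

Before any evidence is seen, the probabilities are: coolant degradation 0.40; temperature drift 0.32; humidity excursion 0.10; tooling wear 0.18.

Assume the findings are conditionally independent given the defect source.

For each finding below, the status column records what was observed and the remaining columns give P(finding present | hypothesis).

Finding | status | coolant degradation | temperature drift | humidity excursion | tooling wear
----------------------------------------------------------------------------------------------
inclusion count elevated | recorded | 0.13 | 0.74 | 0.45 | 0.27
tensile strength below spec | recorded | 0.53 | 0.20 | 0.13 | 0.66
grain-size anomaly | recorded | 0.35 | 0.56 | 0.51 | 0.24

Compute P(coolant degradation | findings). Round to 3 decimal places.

For each hypothesis, the unnormalized posterior weight is prior × product of the finding likelihoods:
  coolant degradation: 0.40 × 0.13 × 0.53 × 0.35 = 0.009646
  temperature drift: 0.32 × 0.74 × 0.20 × 0.56 = 0.026522
  humidity excursion: 0.10 × 0.45 × 0.13 × 0.51 = 0.0029835
  tooling wear: 0.18 × 0.27 × 0.66 × 0.24 = 0.0076982
The unnormalized weights sum to 0.046849.
P(coolant degradation | evidence) = 0.009646 / 0.046849 ≈ 0.206.

0.206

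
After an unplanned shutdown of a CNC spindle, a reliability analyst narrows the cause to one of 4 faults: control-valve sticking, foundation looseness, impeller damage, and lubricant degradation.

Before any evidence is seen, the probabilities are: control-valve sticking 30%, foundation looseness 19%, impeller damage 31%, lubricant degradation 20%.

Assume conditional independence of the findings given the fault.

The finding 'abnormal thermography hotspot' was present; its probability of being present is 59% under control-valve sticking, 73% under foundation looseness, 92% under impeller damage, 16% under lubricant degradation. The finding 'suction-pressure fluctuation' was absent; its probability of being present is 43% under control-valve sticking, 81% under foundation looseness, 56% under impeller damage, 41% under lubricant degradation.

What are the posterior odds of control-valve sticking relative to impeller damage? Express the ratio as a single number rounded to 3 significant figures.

The normalizing constant cancels in an odds ratio, so compute prior × likelihood for the two hypotheses only (using 1 − P(present | H) for each absent finding):
  control-valve sticking: 0.30 × 0.59 × (1 − 0.43) = 0.10089
  impeller damage: 0.31 × 0.92 × (1 − 0.56) = 0.12549
Posterior odds = 0.10089 / 0.12549 ≈ 0.804.

0.804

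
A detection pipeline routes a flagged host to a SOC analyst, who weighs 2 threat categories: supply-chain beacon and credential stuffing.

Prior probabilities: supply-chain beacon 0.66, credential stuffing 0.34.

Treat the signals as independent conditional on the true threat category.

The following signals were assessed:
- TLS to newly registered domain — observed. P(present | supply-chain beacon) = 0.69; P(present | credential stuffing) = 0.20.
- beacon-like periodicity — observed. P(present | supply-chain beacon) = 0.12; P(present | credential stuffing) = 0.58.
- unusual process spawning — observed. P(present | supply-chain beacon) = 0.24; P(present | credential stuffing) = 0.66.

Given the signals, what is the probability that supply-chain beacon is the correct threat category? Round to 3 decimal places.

0.335

By Bayes' rule with conditional independence, the unnormalized weight for each hypothesis is prior × ∏ likelihoods:
  supply-chain beacon: 0.66 × 0.69 × 0.12 × 0.24 = 0.013116
  credential stuffing: 0.34 × 0.20 × 0.58 × 0.66 = 0.02603
The unnormalized weights sum to 0.039146.
P(supply-chain beacon | evidence) = 0.013116 / 0.039146 ≈ 0.335.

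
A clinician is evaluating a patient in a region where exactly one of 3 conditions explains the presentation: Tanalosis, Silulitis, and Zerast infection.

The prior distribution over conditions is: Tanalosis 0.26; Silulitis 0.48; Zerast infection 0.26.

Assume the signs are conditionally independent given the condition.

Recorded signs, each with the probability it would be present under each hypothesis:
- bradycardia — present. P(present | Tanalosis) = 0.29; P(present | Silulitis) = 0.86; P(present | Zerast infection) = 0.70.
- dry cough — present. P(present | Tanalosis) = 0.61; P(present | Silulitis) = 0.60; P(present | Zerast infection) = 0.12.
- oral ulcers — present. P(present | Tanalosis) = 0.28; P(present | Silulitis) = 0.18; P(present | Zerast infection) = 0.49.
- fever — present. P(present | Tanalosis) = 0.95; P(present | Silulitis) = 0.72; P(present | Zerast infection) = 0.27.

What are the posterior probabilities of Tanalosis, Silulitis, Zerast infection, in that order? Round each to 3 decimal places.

By Bayes' rule with conditional independence, the unnormalized weight for each hypothesis is prior × ∏ likelihoods:
  Tanalosis: 0.26 × 0.29 × 0.61 × 0.28 × 0.95 = 0.012234
  Silulitis: 0.48 × 0.86 × 0.60 × 0.18 × 0.72 = 0.032099
  Zerast infection: 0.26 × 0.70 × 0.12 × 0.49 × 0.27 = 0.0028894
Normalizing constant Z = 0.012234 + 0.032099 + 0.0028894 = 0.047223.
P(Tanalosis | evidence) = 0.012234 / 0.047223 ≈ 0.259
P(Silulitis | evidence) = 0.032099 / 0.047223 ≈ 0.680
P(Zerast infection | evidence) = 0.0028894 / 0.047223 ≈ 0.061

0.259, 0.680, 0.061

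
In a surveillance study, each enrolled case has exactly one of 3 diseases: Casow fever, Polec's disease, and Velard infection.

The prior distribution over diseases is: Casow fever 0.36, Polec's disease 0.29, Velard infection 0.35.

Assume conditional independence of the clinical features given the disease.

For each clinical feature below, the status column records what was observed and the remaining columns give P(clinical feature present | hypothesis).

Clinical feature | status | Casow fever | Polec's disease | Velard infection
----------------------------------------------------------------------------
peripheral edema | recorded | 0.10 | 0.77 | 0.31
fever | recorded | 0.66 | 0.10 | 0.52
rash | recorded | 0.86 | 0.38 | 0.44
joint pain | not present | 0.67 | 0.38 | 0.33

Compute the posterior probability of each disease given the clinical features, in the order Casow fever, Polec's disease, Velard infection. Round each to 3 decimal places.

0.235, 0.184, 0.581

Multiply each prior by the joint likelihood of the clinical feature pattern (using 1 − P(present | H) for each absent clinical feature):
  Casow fever: 0.36 × 0.10 × 0.66 × 0.86 × (1 − 0.67) = 0.0067431
  Polec's disease: 0.29 × 0.77 × 0.10 × 0.38 × (1 − 0.38) = 0.0052609
  Velard infection: 0.35 × 0.31 × 0.52 × 0.44 × (1 − 0.33) = 0.016633
Normalizing constant Z = 0.0067431 + 0.0052609 + 0.016633 = 0.028637.
P(Casow fever | evidence) = 0.0067431 / 0.028637 ≈ 0.235
P(Polec's disease | evidence) = 0.0052609 / 0.028637 ≈ 0.184
P(Velard infection | evidence) = 0.016633 / 0.028637 ≈ 0.581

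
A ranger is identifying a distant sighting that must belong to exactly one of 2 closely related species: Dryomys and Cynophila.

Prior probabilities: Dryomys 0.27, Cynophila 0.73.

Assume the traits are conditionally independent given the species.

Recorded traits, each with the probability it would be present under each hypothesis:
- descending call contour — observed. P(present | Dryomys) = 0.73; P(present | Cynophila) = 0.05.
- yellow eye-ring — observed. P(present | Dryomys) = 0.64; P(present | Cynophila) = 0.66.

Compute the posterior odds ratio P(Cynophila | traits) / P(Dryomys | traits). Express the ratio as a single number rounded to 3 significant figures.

Unnormalized posterior weight (prior times the trait likelihoods) for each of the two hypotheses:
  Cynophila: 0.73 × 0.05 × 0.66 = 0.02409
  Dryomys: 0.27 × 0.73 × 0.64 = 0.12614
Posterior odds = 0.02409 / 0.12614 ≈ 0.191.

0.191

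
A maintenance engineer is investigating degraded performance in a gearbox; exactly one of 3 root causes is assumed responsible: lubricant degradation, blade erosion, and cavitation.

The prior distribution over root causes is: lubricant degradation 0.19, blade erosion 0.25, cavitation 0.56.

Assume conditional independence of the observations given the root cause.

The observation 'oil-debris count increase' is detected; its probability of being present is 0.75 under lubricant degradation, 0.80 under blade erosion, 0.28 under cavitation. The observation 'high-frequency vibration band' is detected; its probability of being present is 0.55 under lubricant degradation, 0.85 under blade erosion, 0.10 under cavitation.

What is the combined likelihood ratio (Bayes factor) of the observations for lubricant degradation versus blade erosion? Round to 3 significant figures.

The Bayes factor is the ratio of the joint likelihoods of the evidence pattern under the two hypotheses.
  lubricant degradation: 0.75 × 0.55 = 0.4125
  blade erosion: 0.80 × 0.85 = 0.68
Bayes factor = 0.4125 / 0.68 ≈ 0.607

0.607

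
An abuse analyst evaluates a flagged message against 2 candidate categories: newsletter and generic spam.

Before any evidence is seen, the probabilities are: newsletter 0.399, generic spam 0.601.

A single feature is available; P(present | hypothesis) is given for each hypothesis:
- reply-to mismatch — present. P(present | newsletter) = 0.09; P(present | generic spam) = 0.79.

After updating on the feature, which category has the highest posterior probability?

generic spam

For each hypothesis, the unnormalized posterior weight is prior × likelihood:
  newsletter: 0.399 × 0.09 = 0.03591
  generic spam: 0.601 × 0.79 = 0.47479
Normalizing constant Z = 0.03591 + 0.47479 = 0.5107.
P(newsletter | evidence) ≈ 0.03591 / 0.5107 ≈ 0.070
P(generic spam | evidence) ≈ 0.47479 / 0.5107 ≈ 0.930
The largest is 0.930, so generic spam is most probable.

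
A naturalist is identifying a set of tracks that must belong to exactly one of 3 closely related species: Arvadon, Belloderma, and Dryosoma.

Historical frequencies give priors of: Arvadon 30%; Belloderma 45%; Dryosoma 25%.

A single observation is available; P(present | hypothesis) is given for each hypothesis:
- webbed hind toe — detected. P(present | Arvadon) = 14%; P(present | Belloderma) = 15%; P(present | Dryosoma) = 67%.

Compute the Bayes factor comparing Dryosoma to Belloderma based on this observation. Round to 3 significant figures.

4.47

The Bayes factor is the ratio of the two likelihoods.
  Dryosoma: 0.67
  Belloderma: 0.15
Bayes factor = 0.67 / 0.15 ≈ 4.47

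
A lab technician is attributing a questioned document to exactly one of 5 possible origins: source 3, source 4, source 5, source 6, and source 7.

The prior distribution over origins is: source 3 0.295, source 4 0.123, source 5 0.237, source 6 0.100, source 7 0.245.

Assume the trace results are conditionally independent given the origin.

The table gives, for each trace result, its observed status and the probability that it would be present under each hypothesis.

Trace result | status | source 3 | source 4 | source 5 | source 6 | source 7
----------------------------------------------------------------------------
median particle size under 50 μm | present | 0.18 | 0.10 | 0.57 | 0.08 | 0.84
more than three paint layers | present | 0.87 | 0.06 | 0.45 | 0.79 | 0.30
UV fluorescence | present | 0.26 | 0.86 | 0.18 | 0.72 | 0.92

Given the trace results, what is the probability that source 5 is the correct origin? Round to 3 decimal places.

0.129

For each hypothesis, the unnormalized posterior weight is prior × product of the trace result likelihoods:
  source 3: 0.295 × 0.18 × 0.87 × 0.26 = 0.012011
  source 4: 0.123 × 0.10 × 0.06 × 0.86 = 0.00063468
  source 5: 0.237 × 0.57 × 0.45 × 0.18 = 0.010942
  source 6: 0.100 × 0.08 × 0.79 × 0.72 = 0.0045504
  source 7: 0.245 × 0.84 × 0.30 × 0.92 = 0.056801
Marginal likelihood of the evidence = 0.084939.
P(source 5 | evidence) = 0.010942 / 0.084939 ≈ 0.129.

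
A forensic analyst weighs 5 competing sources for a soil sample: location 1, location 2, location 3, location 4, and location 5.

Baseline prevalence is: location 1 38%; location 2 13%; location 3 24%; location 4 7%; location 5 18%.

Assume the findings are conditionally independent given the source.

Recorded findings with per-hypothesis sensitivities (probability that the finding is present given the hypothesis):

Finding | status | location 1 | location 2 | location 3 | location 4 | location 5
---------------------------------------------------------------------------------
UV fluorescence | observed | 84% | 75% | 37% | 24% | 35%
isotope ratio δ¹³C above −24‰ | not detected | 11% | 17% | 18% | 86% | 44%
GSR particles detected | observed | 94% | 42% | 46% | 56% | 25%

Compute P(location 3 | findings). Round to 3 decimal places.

By Bayes' rule with conditional independence, the unnormalized weight for each hypothesis is prior × ∏ likelihoods (using 1 − P(present | H) for each absent finding):
  location 1: 0.38 × 0.84 × (1 − 0.11) × 0.94 = 0.26704
  location 2: 0.13 × 0.75 × (1 − 0.17) × 0.42 = 0.033988
  location 3: 0.24 × 0.37 × (1 − 0.18) × 0.46 = 0.033495
  location 4: 0.07 × 0.24 × (1 − 0.86) × 0.56 = 0.0013171
  location 5: 0.18 × 0.35 × (1 − 0.44) × 0.25 = 0.00882
Marginal likelihood of the evidence = 0.34466.
P(location 3 | evidence) = 0.033495 / 0.34466 ≈ 0.097.

0.097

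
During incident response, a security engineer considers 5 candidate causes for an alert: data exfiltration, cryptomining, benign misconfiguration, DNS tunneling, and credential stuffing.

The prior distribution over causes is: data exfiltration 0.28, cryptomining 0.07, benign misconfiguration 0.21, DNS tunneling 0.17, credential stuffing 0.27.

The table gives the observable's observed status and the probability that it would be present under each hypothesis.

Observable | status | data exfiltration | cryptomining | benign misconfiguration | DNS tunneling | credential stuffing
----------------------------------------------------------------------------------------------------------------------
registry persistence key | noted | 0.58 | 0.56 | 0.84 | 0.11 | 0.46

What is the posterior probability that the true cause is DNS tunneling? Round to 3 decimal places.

0.036

By Bayes' rule, the unnormalized weight for each hypothesis is prior × likelihood:
  data exfiltration: 0.28 × 0.58 = 0.1624
  cryptomining: 0.07 × 0.56 = 0.0392
  benign misconfiguration: 0.21 × 0.84 = 0.1764
  DNS tunneling: 0.17 × 0.11 = 0.0187
  credential stuffing: 0.27 × 0.46 = 0.1242
Normalizing constant Z = 0.1624 + 0.0392 + 0.1764 + 0.0187 + 0.1242 = 0.5209.
P(DNS tunneling | evidence) = 0.0187 / 0.5209 ≈ 0.036.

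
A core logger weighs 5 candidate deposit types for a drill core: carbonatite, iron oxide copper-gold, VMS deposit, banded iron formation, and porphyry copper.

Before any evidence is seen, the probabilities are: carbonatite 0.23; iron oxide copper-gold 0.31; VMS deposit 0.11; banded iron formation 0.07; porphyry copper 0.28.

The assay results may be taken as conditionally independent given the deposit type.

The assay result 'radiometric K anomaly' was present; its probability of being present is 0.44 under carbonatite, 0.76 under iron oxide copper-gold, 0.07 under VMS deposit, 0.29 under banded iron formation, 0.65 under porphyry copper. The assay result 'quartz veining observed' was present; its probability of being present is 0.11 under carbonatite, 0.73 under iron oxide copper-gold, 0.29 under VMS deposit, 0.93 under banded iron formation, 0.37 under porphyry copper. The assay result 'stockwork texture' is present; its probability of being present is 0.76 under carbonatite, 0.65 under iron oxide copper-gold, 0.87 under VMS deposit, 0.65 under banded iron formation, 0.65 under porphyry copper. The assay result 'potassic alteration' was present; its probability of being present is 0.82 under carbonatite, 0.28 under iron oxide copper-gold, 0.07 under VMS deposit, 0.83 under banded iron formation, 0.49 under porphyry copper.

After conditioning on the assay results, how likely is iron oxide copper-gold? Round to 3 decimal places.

By Bayes' rule with conditional independence, the unnormalized weight for each hypothesis is prior × ∏ likelihoods:
  carbonatite: 0.23 × 0.44 × 0.11 × 0.76 × 0.82 = 0.0069375
  iron oxide copper-gold: 0.31 × 0.76 × 0.73 × 0.65 × 0.28 = 0.031302
  VMS deposit: 0.11 × 0.07 × 0.29 × 0.87 × 0.07 = 0.00013599
  banded iron formation: 0.07 × 0.29 × 0.93 × 0.65 × 0.83 = 0.010185
  porphyry copper: 0.28 × 0.65 × 0.37 × 0.65 × 0.49 = 0.021448
Normalizing constant Z = 0.0069375 + 0.031302 + 0.00013599 + 0.010185 + 0.021448 = 0.070008.
P(iron oxide copper-gold | evidence) = 0.031302 / 0.070008 ≈ 0.447.

0.447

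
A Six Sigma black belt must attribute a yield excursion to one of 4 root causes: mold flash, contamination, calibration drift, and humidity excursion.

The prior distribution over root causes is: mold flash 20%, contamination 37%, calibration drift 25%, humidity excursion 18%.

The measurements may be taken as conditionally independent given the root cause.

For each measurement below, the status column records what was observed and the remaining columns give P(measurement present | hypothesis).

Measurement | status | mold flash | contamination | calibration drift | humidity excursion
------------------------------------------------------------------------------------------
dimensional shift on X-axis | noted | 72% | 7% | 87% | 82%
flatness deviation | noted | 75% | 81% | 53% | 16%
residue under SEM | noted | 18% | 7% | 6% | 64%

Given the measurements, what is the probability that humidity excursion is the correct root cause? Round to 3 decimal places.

0.352

By Bayes' rule with conditional independence, the unnormalized weight for each hypothesis is prior × ∏ likelihoods:
  mold flash: 0.20 × 0.72 × 0.75 × 0.18 = 0.01944
  contamination: 0.37 × 0.07 × 0.81 × 0.07 = 0.0014685
  calibration drift: 0.25 × 0.87 × 0.53 × 0.06 = 0.0069165
  humidity excursion: 0.18 × 0.82 × 0.16 × 0.64 = 0.015114
Marginal likelihood of the evidence = 0.042939.
P(humidity excursion | evidence) = 0.015114 / 0.042939 ≈ 0.352.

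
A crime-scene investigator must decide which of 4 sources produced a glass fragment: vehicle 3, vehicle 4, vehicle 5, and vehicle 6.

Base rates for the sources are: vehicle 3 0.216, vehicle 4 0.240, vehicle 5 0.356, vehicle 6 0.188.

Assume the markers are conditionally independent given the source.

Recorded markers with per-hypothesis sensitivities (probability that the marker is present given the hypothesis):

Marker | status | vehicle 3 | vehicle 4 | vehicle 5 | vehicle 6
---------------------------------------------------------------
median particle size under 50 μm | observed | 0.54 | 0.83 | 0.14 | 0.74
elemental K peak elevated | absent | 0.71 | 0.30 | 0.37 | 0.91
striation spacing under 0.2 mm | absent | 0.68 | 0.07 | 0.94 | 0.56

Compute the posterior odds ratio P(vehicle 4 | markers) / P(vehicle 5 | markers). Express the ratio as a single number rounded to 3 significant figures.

68.8

Unnormalized posterior weight (prior times the marker likelihoods) for each of the two hypotheses (using 1 − P(present | H) for each absent marker):
  vehicle 4: 0.240 × 0.83 × (1 − 0.30) × (1 − 0.07) = 0.12968
  vehicle 5: 0.356 × 0.14 × (1 − 0.37) × (1 − 0.94) = 0.001884
Odds(vehicle 4 : vehicle 5) = 0.12968 / 0.001884 ≈ 68.8.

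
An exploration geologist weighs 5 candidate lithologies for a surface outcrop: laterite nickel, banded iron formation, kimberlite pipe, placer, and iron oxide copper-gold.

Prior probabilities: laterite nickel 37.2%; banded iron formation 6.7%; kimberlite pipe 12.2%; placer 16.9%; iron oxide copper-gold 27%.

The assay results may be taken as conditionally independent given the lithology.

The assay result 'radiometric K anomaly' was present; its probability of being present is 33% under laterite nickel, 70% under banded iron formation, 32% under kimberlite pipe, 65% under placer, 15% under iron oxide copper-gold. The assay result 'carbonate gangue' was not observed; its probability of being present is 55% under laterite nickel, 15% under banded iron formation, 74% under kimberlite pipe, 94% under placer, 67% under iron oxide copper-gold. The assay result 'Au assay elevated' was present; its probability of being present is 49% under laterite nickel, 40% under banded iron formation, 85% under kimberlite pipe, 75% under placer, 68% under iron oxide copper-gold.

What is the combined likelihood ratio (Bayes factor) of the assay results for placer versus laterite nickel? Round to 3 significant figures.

Joint likelihood of the assay result pattern under each hypothesis (using 1 − P(present | H) for each absent assay result):
  placer: 0.65 × (1 − 0.94) × 0.75 = 0.02925
  laterite nickel: 0.33 × (1 − 0.55) × 0.49 = 0.072765
Bayes factor = 0.02925 / 0.072765 ≈ 0.402

0.402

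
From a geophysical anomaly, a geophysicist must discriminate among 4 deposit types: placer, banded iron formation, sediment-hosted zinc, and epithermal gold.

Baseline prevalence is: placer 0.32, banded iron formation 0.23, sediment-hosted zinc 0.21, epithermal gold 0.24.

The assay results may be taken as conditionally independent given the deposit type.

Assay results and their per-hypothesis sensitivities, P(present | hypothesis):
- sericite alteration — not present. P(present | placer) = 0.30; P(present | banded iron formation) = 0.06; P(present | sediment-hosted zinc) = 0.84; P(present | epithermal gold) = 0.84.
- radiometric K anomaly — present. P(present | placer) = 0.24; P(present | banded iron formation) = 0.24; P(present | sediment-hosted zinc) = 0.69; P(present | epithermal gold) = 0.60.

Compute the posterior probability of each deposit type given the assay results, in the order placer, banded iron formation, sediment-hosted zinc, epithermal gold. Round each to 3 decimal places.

For each hypothesis, the unnormalized posterior weight is prior × product of the assay result likelihoods (using 1 − P(present | H) for each absent assay result):
  placer: 0.32 × (1 − 0.30) × 0.24 = 0.05376
  banded iron formation: 0.23 × (1 − 0.06) × 0.24 = 0.051888
  sediment-hosted zinc: 0.21 × (1 − 0.84) × 0.69 = 0.023184
  epithermal gold: 0.24 × (1 − 0.84) × 0.60 = 0.02304
Normalizing constant Z = 0.05376 + 0.051888 + 0.023184 + 0.02304 = 0.15187.
P(placer | evidence) = 0.05376 / 0.15187 ≈ 0.354
P(banded iron formation | evidence) = 0.051888 / 0.15187 ≈ 0.342
P(sediment-hosted zinc | evidence) = 0.023184 / 0.15187 ≈ 0.153
P(epithermal gold | evidence) = 0.02304 / 0.15187 ≈ 0.152

0.354, 0.342, 0.153, 0.152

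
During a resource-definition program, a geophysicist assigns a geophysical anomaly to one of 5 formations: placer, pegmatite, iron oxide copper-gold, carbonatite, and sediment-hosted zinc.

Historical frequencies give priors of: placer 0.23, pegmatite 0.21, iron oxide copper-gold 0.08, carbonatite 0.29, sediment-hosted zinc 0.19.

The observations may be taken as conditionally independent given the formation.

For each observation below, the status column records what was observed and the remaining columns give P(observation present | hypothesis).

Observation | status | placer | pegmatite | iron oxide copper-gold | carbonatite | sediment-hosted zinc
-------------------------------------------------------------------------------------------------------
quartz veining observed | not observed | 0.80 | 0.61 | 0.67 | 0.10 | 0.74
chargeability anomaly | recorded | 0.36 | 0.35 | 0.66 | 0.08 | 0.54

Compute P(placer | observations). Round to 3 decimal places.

0.150

For each hypothesis, the unnormalized posterior weight is prior × product of the observation likelihoods (using 1 − P(present | H) for each absent observation):
  placer: 0.23 × (1 − 0.80) × 0.36 = 0.01656
  pegmatite: 0.21 × (1 − 0.61) × 0.35 = 0.028665
  iron oxide copper-gold: 0.08 × (1 − 0.67) × 0.66 = 0.017424
  carbonatite: 0.29 × (1 − 0.10) × 0.08 = 0.02088
  sediment-hosted zinc: 0.19 × (1 − 0.74) × 0.54 = 0.026676
Normalizing constant Z = 0.01656 + 0.028665 + 0.017424 + 0.02088 + 0.026676 = 0.1102.
P(placer | evidence) = 0.01656 / 0.1102 ≈ 0.150.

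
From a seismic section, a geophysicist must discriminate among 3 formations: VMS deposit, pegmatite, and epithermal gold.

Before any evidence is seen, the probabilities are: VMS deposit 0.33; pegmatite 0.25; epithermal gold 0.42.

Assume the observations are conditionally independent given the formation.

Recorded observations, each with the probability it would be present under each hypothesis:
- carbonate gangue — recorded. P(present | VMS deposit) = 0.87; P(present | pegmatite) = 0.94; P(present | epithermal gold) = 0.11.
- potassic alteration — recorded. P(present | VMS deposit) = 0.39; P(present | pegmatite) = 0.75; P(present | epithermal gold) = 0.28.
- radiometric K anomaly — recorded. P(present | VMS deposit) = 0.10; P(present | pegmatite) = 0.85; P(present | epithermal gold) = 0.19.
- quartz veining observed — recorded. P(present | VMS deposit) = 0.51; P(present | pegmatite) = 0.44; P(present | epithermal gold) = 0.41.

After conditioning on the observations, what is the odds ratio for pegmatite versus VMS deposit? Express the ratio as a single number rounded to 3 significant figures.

11.5

The normalizing constant cancels in an odds ratio, so compute prior × likelihood for the two hypotheses only:
  pegmatite: 0.25 × 0.94 × 0.75 × 0.85 × 0.44 = 0.065917
  VMS deposit: 0.33 × 0.87 × 0.39 × 0.10 × 0.51 = 0.0057104
Odds(pegmatite : VMS deposit) = 0.065917 / 0.0057104 ≈ 11.5.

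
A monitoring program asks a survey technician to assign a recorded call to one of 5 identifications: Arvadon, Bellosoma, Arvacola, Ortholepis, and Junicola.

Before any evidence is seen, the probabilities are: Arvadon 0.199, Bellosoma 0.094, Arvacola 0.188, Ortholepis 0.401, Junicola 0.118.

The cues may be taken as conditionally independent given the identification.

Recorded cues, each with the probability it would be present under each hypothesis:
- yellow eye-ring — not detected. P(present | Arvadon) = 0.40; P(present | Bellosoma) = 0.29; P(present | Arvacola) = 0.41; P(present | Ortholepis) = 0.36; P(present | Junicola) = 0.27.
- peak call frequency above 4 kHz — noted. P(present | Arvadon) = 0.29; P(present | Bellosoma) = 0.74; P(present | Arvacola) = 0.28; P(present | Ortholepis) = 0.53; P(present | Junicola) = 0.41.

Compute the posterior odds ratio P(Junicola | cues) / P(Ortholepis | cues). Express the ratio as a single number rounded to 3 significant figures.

Unnormalized posterior weight (prior times the cue likelihoods) for each of the two hypotheses (using 1 − P(present | H) for each absent cue):
  Junicola: 0.118 × (1 − 0.27) × 0.41 = 0.035317
  Ortholepis: 0.401 × (1 − 0.36) × 0.53 = 0.13602
Posterior odds = 0.035317 / 0.13602 ≈ 0.260.

0.260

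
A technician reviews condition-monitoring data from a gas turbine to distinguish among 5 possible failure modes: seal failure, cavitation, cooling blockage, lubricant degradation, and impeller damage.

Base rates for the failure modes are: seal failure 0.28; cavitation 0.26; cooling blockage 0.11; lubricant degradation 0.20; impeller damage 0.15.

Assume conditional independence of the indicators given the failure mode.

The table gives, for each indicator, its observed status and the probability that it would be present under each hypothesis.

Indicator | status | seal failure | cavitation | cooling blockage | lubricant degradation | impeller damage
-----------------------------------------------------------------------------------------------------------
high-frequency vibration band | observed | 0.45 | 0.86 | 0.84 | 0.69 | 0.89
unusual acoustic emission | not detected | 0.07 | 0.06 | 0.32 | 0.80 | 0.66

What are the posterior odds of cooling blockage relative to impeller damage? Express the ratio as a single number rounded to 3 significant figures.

Unnormalized posterior weight (prior times the indicator likelihoods) for each of the two hypotheses (using 1 − P(present | H) for each absent indicator):
  cooling blockage: 0.11 × 0.84 × (1 − 0.32) = 0.062832
  impeller damage: 0.15 × 0.89 × (1 − 0.66) = 0.04539
Posterior odds = 0.062832 / 0.04539 ≈ 1.38.

1.38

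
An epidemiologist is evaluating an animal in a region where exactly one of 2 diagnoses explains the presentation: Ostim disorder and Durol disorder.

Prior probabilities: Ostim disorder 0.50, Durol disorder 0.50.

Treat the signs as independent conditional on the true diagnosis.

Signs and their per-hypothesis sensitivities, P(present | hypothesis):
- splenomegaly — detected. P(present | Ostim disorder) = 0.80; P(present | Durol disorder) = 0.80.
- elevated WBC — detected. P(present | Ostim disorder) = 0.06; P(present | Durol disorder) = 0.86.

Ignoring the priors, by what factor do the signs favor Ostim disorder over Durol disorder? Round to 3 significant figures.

Joint likelihood of the sign pattern under each hypothesis:
  Ostim disorder: 0.80 × 0.06 = 0.048
  Durol disorder: 0.80 × 0.86 = 0.688
Bayes factor = 0.048 / 0.688 ≈ 0.0698

0.0698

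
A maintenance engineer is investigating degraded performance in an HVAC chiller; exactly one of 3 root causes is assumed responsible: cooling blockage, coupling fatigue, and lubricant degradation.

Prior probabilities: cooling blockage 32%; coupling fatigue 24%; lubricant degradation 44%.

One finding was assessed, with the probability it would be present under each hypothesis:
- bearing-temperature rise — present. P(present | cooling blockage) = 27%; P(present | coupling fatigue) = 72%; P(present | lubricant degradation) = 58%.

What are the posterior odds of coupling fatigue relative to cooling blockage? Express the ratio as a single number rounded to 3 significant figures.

Unnormalized posterior weight (prior times the finding likelihood) for each of the two hypotheses:
  coupling fatigue: 0.24 × 0.72 = 0.1728
  cooling blockage: 0.32 × 0.27 = 0.0864
Posterior odds = 0.1728 / 0.0864 ≈ 2.00.

2.00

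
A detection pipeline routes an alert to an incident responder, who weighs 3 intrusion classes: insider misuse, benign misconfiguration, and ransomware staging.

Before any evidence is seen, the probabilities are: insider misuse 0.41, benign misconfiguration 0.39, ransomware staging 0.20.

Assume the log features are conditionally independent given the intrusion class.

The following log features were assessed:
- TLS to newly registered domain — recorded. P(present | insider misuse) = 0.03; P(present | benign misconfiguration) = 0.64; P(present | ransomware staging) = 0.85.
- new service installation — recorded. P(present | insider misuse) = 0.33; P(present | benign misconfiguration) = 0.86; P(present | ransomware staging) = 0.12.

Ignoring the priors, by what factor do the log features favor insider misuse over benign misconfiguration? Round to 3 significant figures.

0.0180

The Bayes factor is the ratio of the joint likelihoods of the log feature pattern under the two hypotheses.
  insider misuse: 0.03 × 0.33 = 0.0099
  benign misconfiguration: 0.64 × 0.86 = 0.5504
Bayes factor = 0.0099 / 0.5504 ≈ 0.0180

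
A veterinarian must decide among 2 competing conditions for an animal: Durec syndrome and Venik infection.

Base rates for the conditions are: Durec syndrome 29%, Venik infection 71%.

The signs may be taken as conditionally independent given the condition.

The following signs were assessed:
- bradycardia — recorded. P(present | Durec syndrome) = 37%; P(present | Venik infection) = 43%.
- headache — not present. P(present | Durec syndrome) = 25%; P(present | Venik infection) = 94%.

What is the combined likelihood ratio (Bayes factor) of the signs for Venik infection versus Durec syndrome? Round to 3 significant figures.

0.0930

Joint likelihood of the sign pattern under each hypothesis (using 1 − P(present | H) for each absent sign):
  Venik infection: 0.43 × (1 − 0.94) = 0.0258
  Durec syndrome: 0.37 × (1 − 0.25) = 0.2775
Bayes factor = 0.0258 / 0.2775 ≈ 0.0930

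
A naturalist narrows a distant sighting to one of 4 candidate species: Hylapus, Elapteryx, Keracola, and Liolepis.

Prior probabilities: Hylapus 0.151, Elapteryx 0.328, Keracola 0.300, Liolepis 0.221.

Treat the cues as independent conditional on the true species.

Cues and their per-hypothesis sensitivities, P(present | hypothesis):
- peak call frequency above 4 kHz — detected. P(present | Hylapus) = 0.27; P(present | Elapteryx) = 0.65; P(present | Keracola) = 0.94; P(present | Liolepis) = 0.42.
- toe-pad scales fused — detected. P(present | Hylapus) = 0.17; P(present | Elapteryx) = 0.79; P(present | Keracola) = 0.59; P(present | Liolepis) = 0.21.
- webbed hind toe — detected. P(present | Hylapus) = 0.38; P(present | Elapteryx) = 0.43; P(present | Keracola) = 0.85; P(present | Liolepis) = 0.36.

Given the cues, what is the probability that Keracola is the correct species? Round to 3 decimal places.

By Bayes' rule with conditional independence, the unnormalized weight for each hypothesis is prior × ∏ likelihoods:
  Hylapus: 0.151 × 0.27 × 0.17 × 0.38 = 0.0026337
  Elapteryx: 0.328 × 0.65 × 0.79 × 0.43 = 0.072424
  Keracola: 0.300 × 0.94 × 0.59 × 0.85 = 0.14142
  Liolepis: 0.221 × 0.42 × 0.21 × 0.36 = 0.0070172
Normalizing constant Z = 0.0026337 + 0.072424 + 0.14142 + 0.0070172 = 0.2235.
P(Keracola | evidence) = 0.14142 / 0.2235 ≈ 0.633.

0.633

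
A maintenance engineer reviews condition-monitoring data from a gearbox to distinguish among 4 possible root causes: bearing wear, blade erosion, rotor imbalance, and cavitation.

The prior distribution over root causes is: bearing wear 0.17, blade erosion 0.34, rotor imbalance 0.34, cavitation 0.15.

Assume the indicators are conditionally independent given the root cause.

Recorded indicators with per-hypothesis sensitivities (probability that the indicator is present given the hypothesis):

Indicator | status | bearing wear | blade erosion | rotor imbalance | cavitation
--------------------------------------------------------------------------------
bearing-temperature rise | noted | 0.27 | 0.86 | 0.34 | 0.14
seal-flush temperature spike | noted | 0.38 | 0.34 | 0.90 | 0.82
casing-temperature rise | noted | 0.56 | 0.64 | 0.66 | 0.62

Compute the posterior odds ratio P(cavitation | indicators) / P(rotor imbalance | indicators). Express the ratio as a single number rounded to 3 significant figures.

Posterior odds equal prior odds times the likelihood ratio; only the two competing hypotheses matter.
  cavitation: 0.15 × 0.14 × 0.82 × 0.62 = 0.010676
  rotor imbalance: 0.34 × 0.34 × 0.90 × 0.66 = 0.068666
Posterior odds = 0.010676 / 0.068666 ≈ 0.155.

0.155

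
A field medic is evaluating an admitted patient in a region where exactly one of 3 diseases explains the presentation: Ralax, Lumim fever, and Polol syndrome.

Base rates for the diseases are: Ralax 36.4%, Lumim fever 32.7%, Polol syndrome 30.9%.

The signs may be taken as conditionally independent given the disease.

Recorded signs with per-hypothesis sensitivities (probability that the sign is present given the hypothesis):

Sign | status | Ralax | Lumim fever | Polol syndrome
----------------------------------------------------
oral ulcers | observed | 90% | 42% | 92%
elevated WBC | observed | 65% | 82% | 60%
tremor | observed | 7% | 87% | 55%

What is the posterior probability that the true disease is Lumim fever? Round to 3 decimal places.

0.474

By Bayes' rule with conditional independence, the unnormalized weight for each hypothesis is prior × ∏ likelihoods:
  Ralax: 0.364 × 0.90 × 0.65 × 0.07 = 0.014906
  Lumim fever: 0.327 × 0.42 × 0.82 × 0.87 = 0.097978
  Polol syndrome: 0.309 × 0.92 × 0.60 × 0.55 = 0.093812
Normalizing constant Z = 0.014906 + 0.097978 + 0.093812 = 0.2067.
P(Lumim fever | evidence) = 0.097978 / 0.2067 ≈ 0.474.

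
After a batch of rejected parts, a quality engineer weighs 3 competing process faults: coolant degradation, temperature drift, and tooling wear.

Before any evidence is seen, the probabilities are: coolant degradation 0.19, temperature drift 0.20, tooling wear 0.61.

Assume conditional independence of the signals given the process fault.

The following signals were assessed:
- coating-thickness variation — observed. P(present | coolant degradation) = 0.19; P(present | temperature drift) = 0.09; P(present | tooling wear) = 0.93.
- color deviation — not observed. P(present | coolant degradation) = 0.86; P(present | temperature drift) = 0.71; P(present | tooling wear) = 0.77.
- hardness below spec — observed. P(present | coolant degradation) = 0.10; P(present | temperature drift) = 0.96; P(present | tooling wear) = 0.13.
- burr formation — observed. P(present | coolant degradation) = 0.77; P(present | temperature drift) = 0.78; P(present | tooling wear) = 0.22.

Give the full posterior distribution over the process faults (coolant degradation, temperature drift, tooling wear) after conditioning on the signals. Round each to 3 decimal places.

For each hypothesis, the unnormalized posterior weight is prior × product of the signal likelihoods (using 1 − P(present | H) for each absent signal):
  coolant degradation: 0.19 × 0.19 × (1 − 0.86) × 0.10 × 0.77 = 0.00038916
  temperature drift: 0.20 × 0.09 × (1 − 0.71) × 0.96 × 0.78 = 0.0039087
  tooling wear: 0.61 × 0.93 × (1 − 0.77) × 0.13 × 0.22 = 0.0037317
Normalizing constant Z = 0.00038916 + 0.0039087 + 0.0037317 = 0.0080296.
P(coolant degradation | evidence) = 0.00038916 / 0.0080296 ≈ 0.048
P(temperature drift | evidence) = 0.0039087 / 0.0080296 ≈ 0.487
P(tooling wear | evidence) = 0.0037317 / 0.0080296 ≈ 0.465

0.048, 0.487, 0.465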